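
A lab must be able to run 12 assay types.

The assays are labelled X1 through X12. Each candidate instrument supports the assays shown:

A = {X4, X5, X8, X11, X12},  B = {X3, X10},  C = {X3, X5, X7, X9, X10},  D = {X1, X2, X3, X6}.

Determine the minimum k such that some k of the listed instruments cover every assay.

3

A and C and D together: A ∪ C ∪ D = {X1, X2, X3, X4, X5, X6, X7, X8, X9, X10, X11, X12} — every assay is covered.
Each instrument has at most 5 assays, and 2·5 = 10 < 12 — so at least 3 instruments are needed, and 3 is optimal.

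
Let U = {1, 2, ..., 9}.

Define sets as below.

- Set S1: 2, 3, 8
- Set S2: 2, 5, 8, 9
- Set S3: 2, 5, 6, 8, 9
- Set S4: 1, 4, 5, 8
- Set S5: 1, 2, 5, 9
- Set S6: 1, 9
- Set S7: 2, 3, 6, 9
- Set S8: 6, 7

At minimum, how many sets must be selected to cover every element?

3

S4, S7, and S8 cover everything between them: the union {1, 2, 3, 4, 5, 6, 7, 8, 9} is all of U.
Only S4 contains 4, so S4 is forced; the remaining 5 elements need at least 2 more sets (each remaining set adds at most 4) — so at least 3 sets are needed, and 3 is optimal.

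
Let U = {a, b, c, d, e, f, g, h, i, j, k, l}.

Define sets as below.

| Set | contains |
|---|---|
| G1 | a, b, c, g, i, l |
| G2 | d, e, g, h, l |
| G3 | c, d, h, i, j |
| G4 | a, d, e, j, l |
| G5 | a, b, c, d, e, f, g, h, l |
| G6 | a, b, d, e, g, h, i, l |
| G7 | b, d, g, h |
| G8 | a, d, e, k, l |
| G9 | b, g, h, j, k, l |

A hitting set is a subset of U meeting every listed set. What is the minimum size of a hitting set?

2

Take T = {d, g}. Each listed set contains at least one of these, so T is a hitting set of size 2.
No single element lies in every set, so at least 2 are needed and 2 is optimal.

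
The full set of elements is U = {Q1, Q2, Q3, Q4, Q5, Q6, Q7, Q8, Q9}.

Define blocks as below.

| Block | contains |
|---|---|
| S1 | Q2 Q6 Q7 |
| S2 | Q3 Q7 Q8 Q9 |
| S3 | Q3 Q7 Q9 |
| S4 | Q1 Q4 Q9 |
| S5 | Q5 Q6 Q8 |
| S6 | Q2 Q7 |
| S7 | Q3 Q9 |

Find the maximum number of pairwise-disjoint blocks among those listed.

3

S4, S5, S6 are pairwise disjoint (S4={Q1,Q4,Q9}; S5={Q5,Q6,Q8}; S6={Q2,Q7}).
Every remaining block overlaps one of these, and no 4 of the listed blocks are pairwise disjoint, so 3 is the maximum.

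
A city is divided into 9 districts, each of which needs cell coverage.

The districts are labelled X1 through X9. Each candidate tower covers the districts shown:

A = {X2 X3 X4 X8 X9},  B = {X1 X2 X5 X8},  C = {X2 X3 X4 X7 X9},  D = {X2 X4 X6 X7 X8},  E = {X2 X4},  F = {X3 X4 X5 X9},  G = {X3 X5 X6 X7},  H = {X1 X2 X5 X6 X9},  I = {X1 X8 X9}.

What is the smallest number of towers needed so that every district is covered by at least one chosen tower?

C and H and I together: C ∪ H ∪ I = {X1, X2, X3, X4, X5, X6, X7, X8, X9} — every district is covered.
No 2 of the 9 towers cover everything (all 36 combinations miss at least one district), so 3 is optimal.

3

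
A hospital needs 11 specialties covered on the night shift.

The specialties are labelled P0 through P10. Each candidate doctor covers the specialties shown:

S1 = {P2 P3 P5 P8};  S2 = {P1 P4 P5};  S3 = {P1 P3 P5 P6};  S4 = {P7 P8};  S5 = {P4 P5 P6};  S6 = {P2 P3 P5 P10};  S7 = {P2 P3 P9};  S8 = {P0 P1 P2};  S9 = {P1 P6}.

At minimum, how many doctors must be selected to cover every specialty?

5

Take {S4, S5, S6, S7, S8}. Their union is {P0, P1, P2, P3, P4, P5, P6, P7, P8, P9, P10}, which is all 11 specialties.
Only S6 contains P10, so S6 is forced; the remaining 7 specialties need at least 4 more doctors (each remaining doctor adds at most 2) — so at least 5 doctors are needed, and 5 is optimal.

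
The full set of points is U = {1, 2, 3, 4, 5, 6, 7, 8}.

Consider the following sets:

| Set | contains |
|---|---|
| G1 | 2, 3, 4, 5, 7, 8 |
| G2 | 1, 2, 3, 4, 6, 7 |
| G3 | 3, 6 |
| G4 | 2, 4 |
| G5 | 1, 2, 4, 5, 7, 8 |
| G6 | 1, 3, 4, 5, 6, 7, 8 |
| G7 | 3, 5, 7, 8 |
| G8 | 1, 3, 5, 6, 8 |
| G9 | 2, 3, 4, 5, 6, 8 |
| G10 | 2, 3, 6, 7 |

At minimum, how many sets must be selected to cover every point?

Take {G6, G10}. Their union is {1, 2, 3, 4, 5, 6, 7, 8}, which is all 8 points.
No single set has all 8 points (the largest, G6, has 7), so 2 is optimal.

2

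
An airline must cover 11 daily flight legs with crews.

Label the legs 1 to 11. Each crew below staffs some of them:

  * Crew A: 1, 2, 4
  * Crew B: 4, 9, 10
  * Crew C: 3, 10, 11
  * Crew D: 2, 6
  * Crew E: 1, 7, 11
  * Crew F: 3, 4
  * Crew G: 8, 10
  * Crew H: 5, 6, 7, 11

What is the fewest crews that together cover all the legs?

5

Take {A, B, F, G, H}. Their union is {1, 2, 3, 4, 5, 6, 7, 8, 9, 10, 11}, which is all 11 legs.
No 4 of the 8 crews cover everything (all 70 combinations miss at least one leg), so 5 is optimal.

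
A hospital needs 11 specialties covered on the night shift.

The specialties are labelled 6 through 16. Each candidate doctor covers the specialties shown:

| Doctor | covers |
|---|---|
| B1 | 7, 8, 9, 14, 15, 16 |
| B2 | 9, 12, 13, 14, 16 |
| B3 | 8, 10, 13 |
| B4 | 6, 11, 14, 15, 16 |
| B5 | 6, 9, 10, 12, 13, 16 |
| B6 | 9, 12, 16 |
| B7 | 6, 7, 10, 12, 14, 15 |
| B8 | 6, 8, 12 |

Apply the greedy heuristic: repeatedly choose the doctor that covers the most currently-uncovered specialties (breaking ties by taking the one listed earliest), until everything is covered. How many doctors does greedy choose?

3

Greedy: pick B1 (covers 6 new) → pick B5 (covers 4 new) → pick B4 (covers 1 new). Total picks: 3.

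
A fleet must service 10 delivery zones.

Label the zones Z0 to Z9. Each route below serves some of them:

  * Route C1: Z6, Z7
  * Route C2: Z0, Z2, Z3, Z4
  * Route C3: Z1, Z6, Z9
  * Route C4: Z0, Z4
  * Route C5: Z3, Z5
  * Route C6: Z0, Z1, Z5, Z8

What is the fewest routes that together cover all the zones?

Take {C1, C2, C3, C6}. Their union is {Z0, Z1, Z2, Z3, Z4, Z5, Z6, Z7, Z8, Z9}, which is all 10 zones.
No 3 of the 6 routes cover everything (all 20 combinations miss at least one zone), so 4 is optimal.

4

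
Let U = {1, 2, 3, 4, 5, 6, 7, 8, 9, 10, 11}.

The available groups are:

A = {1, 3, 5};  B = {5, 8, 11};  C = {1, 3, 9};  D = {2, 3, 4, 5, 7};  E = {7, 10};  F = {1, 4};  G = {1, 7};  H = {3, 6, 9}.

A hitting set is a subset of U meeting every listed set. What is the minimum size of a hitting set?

T = {1, 7, 8, 9} meets every group (each contains at least one member of T), and |T| = 4.
The groups B, E, F, H are pairwise disjoint, so any hitting set needs a separate point for each — at least 4. Hence 4 is optimal.

4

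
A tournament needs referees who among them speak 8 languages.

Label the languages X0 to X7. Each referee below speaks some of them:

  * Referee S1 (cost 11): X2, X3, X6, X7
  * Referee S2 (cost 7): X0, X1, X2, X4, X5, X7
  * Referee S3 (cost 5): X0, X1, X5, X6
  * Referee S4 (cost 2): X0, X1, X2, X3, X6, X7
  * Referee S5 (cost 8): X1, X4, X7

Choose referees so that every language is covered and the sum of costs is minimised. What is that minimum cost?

S2, S4 together cover every language (S2 ∪ S4 = {X0, X1, X2, X3, X4, X5, X6, X7}); total cost 7 + 2 = 9.
No covering selection has total cost below 9.

9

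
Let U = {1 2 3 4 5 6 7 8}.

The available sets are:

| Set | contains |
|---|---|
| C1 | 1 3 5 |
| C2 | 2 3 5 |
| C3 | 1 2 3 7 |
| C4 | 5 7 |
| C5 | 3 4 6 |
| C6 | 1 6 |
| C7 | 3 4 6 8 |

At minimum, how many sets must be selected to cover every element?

3

C3, C4, and C7 cover everything between them: the union {1, 2, 3, 4, 5, 6, 7, 8} is all of U.
Only C7 contains 8, so C7 is forced; the remaining 4 elements need at least 2 more sets (each remaining set adds at most 3) — so at least 3 sets are needed, and 3 is optimal.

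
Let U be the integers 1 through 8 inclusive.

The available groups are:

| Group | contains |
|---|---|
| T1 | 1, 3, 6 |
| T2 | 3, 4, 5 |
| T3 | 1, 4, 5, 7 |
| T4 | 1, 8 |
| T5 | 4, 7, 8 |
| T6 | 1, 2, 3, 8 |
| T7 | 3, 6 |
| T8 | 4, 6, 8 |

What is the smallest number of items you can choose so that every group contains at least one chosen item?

Take H = {3, 4, 8}. Each listed group contains at least one of these, so H is a hitting set of size 3.
No choice of 2 items meets every group, so 3 is the minimum.

3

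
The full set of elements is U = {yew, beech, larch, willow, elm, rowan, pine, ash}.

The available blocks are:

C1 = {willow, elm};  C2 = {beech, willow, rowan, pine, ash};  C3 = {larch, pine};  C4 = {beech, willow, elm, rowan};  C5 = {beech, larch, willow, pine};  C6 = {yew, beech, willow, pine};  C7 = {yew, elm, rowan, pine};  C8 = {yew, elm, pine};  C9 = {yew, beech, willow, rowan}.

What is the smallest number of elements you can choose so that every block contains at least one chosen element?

The 2 elements {willow, pine} hit every block.
The blocks C1, C3 are pairwise disjoint, so any hitting set needs a separate element for each — at least 2. Hence 2 is optimal.

2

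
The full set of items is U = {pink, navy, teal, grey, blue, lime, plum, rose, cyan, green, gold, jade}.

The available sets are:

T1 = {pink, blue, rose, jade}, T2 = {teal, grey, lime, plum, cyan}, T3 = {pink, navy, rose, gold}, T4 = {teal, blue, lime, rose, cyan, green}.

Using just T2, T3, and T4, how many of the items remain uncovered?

Union of T2, T3, T4 = {pink, navy, teal, grey, blue, lime, plum, rose, cyan, green, gold}.
Not covered: jade — 1 item.

1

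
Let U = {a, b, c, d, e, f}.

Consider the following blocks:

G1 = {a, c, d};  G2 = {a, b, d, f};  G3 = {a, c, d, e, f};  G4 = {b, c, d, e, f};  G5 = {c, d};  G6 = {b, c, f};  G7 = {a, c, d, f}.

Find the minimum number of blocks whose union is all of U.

2

G2 and G3 cover everything between them: the union {a, b, c, d, e, f} is all of U.
No single block has all 6 elements (the largest, G3, has 5), so 2 is optimal.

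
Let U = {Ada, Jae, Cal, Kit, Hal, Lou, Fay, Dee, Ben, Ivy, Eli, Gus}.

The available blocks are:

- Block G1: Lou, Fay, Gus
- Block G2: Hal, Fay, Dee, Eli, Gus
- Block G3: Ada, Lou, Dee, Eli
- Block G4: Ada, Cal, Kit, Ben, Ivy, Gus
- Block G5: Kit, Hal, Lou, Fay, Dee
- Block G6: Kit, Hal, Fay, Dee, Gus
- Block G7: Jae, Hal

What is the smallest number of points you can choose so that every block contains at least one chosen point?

The 3 points {Hal, Lou, Gus} hit every block.
No choice of 2 points meets every block, so 3 is the minimum.

3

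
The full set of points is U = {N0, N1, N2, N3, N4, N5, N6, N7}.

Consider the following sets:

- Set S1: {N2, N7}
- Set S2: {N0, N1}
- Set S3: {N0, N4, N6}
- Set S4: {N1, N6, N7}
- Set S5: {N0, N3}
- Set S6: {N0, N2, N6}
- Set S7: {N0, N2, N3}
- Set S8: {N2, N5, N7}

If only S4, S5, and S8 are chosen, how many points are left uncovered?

Union of S4, S5, S8 = {N0, N1, N2, N3, N5, N6, N7}.
Not covered: N4 — 1 point.

1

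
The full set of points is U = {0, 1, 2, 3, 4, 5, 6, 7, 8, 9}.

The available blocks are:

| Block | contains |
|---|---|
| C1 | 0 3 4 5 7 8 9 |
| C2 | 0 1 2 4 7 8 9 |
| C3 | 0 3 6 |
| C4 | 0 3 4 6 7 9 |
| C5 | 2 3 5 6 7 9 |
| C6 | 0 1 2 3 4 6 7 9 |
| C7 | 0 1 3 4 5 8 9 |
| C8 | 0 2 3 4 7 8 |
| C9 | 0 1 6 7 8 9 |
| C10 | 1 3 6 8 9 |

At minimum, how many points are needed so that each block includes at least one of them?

Take H = {3, 9}. Each listed block contains at least one of these, so H is a hitting set of size 2.
No single point lies in every block, so at least 2 are needed and 2 is optimal.

2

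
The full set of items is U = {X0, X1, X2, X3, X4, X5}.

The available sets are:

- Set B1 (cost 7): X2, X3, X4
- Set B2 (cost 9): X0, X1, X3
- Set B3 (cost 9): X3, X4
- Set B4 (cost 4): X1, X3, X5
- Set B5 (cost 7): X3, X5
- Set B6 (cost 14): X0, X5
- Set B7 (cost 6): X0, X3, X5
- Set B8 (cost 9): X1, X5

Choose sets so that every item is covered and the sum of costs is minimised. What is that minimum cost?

17

B1, B4, B7 together cover every item (B1 ∪ B4 ∪ B7 = {X0, X1, X2, X3, X4, X5}); total cost 7 + 4 + 6 = 17.
No covering selection has total cost below 17.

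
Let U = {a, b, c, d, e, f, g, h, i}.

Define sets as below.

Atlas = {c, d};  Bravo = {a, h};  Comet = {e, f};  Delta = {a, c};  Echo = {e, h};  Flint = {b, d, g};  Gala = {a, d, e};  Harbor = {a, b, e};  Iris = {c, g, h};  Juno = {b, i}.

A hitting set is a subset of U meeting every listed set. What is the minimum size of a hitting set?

T = {a, b, c, e} meets every set (each contains at least one member of T), and |T| = 4.
The sets Atlas, Bravo, Comet, Juno are pairwise disjoint, so any hitting set needs a separate item for each — at least 4. Hence 4 is optimal.

4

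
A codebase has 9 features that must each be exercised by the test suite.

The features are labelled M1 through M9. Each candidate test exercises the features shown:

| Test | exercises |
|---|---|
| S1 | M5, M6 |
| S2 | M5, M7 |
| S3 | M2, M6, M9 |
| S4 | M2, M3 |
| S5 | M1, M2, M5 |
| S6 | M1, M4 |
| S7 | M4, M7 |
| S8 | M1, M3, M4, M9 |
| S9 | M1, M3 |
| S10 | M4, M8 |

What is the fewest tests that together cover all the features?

4

Take {S2, S3, S9, S10}. Their union is {M1, M2, M3, M4, M5, M6, M7, M8, M9}, which is all 9 features.
Only S10 contains M8, so S10 is forced; the remaining 7 features need at least 3 more tests (each remaining test adds at most 3) — so at least 4 tests are needed, and 4 is optimal.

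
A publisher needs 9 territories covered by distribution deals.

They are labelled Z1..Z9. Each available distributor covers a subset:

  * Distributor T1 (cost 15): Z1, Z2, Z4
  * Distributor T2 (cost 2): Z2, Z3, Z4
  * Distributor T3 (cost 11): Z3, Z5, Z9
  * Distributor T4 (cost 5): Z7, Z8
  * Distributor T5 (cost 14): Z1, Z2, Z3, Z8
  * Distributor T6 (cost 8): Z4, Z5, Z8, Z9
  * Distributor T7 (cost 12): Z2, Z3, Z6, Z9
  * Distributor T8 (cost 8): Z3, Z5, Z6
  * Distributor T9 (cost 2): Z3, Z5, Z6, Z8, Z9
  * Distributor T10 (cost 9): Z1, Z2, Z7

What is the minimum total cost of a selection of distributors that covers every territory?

13

T2, T9, T10 together cover every territory (T2 ∪ T9 ∪ T10 = {Z1, Z2, Z3, Z4, Z5, Z6, Z7, Z8, Z9}); total cost 2 + 2 + 9 = 13.
No covering selection has total cost below 13.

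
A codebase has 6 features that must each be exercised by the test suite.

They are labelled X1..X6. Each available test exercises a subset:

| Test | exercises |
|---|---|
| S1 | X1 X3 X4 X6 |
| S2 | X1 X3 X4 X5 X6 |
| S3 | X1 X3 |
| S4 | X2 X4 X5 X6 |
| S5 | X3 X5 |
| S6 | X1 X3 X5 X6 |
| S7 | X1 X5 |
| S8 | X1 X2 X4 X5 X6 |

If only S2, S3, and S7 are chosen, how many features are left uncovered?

1

Union of S2, S3, S7 = {X1, X3, X4, X5, X6}.
Not covered: X2 — 1 feature.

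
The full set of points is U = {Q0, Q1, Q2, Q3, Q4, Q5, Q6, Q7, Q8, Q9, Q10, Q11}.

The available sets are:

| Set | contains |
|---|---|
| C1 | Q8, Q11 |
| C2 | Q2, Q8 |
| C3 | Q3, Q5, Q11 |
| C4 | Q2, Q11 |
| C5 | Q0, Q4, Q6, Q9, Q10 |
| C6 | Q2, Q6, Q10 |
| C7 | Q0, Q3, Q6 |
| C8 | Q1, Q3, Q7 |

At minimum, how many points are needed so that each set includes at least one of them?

4

Take H = {Q3, Q6, Q8, Q11}. Each listed set contains at least one of these, so H is a hitting set of size 4.
No choice of 3 points meets every set, so 4 is the minimum.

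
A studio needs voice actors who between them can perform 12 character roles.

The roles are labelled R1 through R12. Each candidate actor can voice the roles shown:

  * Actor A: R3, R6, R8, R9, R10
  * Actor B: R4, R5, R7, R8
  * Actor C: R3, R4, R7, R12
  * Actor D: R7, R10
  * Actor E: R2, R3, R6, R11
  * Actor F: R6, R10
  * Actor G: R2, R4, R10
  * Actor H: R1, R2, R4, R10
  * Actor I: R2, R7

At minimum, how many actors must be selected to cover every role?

A and B and C and E and H together: A ∪ B ∪ C ∪ E ∪ H = {R1, R2, R3, R4, R5, R6, R7, R8, R9, R10, R11, R12} — every role is covered.
No 4 of the 9 actors cover everything (all 126 combinations miss at least one role), so 5 is optimal.

5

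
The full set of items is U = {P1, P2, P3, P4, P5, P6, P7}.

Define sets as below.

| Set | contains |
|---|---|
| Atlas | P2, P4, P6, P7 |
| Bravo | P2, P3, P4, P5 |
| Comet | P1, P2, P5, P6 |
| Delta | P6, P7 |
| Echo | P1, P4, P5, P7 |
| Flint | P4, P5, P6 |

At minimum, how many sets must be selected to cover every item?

3

Atlas and Bravo and Comet together: Atlas ∪ Bravo ∪ Comet = {P1, P2, P3, P4, P5, P6, P7} — every item is covered.
Only Bravo contains P3, so Bravo is forced; the remaining 3 items need at least 2 more sets (each remaining set adds at most 2) — so at least 3 sets are needed, and 3 is optimal.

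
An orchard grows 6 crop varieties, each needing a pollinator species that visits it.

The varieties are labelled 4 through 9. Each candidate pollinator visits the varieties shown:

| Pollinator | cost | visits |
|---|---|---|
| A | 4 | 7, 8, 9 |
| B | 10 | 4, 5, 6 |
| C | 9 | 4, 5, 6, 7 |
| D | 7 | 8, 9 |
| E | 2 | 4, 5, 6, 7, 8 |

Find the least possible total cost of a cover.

6

A, E together cover every variety (A ∪ E = {4, 5, 6, 7, 8, 9}); total cost 4 + 2 = 6.
No covering selection has total cost below 6.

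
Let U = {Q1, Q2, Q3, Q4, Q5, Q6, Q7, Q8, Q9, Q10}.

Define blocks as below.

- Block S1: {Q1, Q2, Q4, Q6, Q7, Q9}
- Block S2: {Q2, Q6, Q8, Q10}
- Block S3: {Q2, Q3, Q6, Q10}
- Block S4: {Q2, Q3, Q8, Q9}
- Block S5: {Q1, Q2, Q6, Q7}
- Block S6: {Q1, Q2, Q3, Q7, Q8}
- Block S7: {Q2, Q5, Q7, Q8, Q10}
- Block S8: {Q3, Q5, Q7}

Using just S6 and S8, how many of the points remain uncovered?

Union of S6, S8 = {Q1, Q2, Q3, Q5, Q7, Q8}.
Not covered: Q4, Q6, Q9, Q10 — 4 points.

4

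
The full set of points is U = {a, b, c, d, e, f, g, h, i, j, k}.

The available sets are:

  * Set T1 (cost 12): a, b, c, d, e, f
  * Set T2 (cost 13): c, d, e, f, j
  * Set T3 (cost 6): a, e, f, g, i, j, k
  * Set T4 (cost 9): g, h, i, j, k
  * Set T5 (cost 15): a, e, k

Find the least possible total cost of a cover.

T1, T4 together cover every point (T1 ∪ T4 = {a, b, c, d, e, f, g, h, i, j, k}); total cost 12 + 9 = 21.
The greedy pick T3, T1, T4 costs 27; no covering selection beats 21.

21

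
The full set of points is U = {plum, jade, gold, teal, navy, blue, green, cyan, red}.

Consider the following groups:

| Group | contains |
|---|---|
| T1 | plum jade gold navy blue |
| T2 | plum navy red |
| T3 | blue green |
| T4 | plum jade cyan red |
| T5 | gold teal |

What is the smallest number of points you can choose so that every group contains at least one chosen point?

3

H = {plum, teal, green} meets every group (each contains at least one member of H), and |H| = 3.
The groups T3, T4, T5 are pairwise disjoint, so any hitting set needs a separate point for each — at least 3. Hence 3 is optimal.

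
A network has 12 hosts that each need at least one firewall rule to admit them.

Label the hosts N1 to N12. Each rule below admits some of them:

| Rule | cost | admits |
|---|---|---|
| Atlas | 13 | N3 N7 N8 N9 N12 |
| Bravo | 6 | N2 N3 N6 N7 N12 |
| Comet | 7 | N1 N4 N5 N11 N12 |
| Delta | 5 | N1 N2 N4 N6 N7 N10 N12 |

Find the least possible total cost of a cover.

25

Atlas, Comet, Delta together cover every host (Atlas ∪ Comet ∪ Delta = {N1, N2, N3, N4, N5, N6, N7, N8, N9, N10, N11, N12}); total cost 13 + 7 + 5 = 25.
No covering selection has total cost below 25.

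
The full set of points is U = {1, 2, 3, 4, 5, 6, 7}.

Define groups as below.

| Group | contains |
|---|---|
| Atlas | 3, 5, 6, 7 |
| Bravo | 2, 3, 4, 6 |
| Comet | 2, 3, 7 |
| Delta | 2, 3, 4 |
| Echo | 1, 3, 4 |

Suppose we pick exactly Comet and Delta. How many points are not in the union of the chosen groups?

3

Union of Comet, Delta = {2, 3, 4, 7}.
Not covered: 1, 5, 6 — 3 points.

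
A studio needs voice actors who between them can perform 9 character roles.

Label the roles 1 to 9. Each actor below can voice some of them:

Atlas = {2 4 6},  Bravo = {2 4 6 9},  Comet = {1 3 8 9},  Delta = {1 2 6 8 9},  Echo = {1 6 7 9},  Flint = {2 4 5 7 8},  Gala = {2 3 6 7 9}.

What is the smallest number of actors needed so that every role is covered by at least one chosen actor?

Take {Comet, Flint, Gala}. Their union is {1, 2, 3, 4, 5, 6, 7, 8, 9}, which is all 9 roles.
Only Flint contains 5, so Flint is forced; the remaining 4 roles need at least 2 more actors (each remaining actor adds at most 3) — so at least 3 actors are needed, and 3 is optimal.

3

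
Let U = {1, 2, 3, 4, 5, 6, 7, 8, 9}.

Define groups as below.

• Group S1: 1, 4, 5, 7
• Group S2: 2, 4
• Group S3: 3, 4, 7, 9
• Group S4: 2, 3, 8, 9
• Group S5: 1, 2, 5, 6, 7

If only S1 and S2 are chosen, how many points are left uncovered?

4

Union of S1, S2 = {1, 2, 4, 5, 7}.
Not covered: 3, 6, 8, 9 — 4 points.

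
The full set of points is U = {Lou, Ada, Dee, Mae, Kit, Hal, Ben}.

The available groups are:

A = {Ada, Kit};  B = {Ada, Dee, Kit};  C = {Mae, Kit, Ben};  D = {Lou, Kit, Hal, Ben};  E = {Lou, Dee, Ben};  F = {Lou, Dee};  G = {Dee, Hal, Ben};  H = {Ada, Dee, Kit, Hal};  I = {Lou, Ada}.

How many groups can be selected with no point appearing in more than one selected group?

C, I are pairwise disjoint (C={Mae,Kit,Ben}; I={Lou,Ada}).
Every remaining group overlaps one of these, and no 3 of the listed groups are pairwise disjoint, so 2 is the maximum.

2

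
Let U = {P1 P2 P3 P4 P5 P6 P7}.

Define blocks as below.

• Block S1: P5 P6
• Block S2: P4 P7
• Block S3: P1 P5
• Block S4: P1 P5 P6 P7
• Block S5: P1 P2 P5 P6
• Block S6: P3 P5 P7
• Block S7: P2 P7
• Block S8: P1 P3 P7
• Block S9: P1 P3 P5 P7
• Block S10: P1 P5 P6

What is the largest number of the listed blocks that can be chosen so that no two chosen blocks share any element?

S3, S7 are pairwise disjoint (S3={P1,P5}; S7={P2,P7}).
Every remaining block overlaps one of these, and no 3 of the listed blocks are pairwise disjoint, so 2 is the maximum.

2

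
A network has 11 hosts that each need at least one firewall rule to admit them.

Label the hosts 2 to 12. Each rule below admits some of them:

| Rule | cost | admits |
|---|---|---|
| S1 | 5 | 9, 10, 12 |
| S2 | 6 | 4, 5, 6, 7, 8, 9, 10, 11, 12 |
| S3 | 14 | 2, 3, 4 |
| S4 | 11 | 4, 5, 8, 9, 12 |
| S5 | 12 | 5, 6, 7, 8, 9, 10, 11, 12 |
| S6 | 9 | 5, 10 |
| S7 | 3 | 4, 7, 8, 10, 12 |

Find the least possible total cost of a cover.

20

S2, S3 together cover every host (S2 ∪ S3 = {2, 3, 4, 5, 6, 7, 8, 9, 10, 11, 12}); total cost 6 + 14 = 20.
The greedy pick S7, S2, S3 costs 23; no covering selection beats 20.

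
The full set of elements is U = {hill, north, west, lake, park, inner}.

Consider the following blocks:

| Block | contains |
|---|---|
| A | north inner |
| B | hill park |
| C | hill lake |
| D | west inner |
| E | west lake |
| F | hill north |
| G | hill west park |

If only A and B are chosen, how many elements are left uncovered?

Union of A, B = {hill, north, park, inner}.
Not covered: west, lake — 2 elements.

2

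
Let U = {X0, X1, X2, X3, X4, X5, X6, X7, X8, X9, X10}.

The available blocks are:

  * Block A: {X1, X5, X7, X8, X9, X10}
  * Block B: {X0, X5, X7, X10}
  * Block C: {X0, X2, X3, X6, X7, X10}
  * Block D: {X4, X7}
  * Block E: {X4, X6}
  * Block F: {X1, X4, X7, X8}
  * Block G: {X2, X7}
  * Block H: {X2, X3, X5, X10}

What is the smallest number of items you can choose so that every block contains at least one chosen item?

3

T = {X2, X4, X5} meets every block (each contains at least one member of T), and |T| = 3.
No choice of 2 items meets every block, so 3 is the minimum.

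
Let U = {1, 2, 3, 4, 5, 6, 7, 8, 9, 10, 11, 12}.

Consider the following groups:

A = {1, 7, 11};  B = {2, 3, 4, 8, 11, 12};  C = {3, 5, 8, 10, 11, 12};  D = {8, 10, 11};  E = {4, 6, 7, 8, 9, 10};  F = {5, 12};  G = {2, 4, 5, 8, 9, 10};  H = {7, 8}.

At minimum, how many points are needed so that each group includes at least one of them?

3

T = {5, 7, 8} meets every group (each contains at least one member of T), and |T| = 3.
No choice of 2 points meets every group, so 3 is the minimum.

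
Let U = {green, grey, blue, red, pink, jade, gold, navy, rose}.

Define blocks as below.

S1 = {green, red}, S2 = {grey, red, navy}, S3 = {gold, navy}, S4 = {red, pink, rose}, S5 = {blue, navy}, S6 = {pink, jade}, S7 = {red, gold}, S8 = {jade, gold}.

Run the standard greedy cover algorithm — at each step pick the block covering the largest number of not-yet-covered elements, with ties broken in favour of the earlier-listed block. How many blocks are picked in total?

5

Greedy: pick S2 (covers 3 new) → pick S4 (covers 2 new) → pick S8 (covers 2 new) → pick S1 (covers 1 new) → pick S5 (covers 1 new). Total picks: 5.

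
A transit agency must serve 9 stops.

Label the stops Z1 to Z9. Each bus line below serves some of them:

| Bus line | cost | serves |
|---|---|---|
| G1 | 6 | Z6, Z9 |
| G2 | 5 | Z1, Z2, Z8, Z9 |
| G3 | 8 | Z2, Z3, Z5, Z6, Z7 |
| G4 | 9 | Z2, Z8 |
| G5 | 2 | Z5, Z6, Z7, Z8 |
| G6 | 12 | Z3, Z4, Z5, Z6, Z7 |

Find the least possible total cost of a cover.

17

G2, G6 together cover every stop (G2 ∪ G6 = {Z1, Z2, Z3, Z4, Z5, Z6, Z7, Z8, Z9}); total cost 5 + 12 = 17.
The greedy pick G5, G2, G6 costs 19; no covering selection beats 17.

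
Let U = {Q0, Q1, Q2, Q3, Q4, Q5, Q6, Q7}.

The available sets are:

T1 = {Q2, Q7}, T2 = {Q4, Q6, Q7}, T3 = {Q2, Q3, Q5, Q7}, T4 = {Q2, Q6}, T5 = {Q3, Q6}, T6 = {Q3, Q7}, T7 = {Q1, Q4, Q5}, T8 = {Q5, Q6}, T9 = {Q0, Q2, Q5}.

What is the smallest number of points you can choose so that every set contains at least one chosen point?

The 3 points {Q5, Q6, Q7} hit every set.
The sets T1, T5, T7 are pairwise disjoint, so any hitting set needs a separate point for each — at least 3. Hence 3 is optimal.

3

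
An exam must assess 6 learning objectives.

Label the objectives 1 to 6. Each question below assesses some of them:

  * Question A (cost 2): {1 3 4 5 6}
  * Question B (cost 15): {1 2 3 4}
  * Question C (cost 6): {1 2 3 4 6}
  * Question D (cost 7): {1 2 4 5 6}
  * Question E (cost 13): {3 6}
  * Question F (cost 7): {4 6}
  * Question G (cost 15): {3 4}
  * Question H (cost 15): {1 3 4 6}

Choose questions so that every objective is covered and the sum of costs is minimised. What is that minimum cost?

8

A, C together cover every objective (A ∪ C = {1, 2, 3, 4, 5, 6}); total cost 2 + 6 = 8.
No covering selection has total cost below 8.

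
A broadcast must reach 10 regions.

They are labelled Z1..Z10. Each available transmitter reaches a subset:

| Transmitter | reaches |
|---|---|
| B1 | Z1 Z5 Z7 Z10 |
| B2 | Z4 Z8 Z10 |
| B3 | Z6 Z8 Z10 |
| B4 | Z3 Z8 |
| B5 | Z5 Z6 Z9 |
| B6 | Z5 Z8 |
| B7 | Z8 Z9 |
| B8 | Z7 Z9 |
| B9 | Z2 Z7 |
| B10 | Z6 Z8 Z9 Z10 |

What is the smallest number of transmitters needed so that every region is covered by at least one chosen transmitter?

B1 and B2 and B4 and B5 and B9 together: B1 ∪ B2 ∪ B4 ∪ B5 ∪ B9 = {Z1, Z2, Z3, Z4, Z5, Z6, Z7, Z8, Z9, Z10} — every region is covered.
No 4 of the 10 transmitters cover everything (all 210 combinations miss at least one region), so 5 is optimal.

5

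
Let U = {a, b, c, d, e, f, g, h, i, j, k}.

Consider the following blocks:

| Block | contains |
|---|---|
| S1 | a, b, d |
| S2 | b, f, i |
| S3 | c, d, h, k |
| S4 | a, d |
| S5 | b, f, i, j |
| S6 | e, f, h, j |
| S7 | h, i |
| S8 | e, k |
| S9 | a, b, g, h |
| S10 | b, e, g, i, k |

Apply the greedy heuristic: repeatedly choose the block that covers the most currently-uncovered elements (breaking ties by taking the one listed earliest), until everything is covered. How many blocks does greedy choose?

Greedy: pick S10 (covers 5 new) → pick S3 (covers 3 new) → pick S5 (covers 2 new) → pick S1 (covers 1 new). Total picks: 4.

4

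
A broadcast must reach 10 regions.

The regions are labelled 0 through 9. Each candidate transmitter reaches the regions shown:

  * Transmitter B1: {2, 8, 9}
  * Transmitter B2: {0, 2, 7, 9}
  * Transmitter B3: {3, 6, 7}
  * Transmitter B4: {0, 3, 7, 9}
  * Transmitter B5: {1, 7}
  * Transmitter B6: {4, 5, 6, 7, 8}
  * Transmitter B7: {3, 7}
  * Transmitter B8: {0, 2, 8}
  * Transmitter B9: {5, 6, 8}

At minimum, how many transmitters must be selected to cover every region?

4

B4 and B5 and B6 and B8 together: B4 ∪ B5 ∪ B6 ∪ B8 = {0, 1, 2, 3, 4, 5, 6, 7, 8, 9} — every region is covered.
No 3 of the 9 transmitters cover everything (all 84 combinations miss at least one region), so 4 is optimal.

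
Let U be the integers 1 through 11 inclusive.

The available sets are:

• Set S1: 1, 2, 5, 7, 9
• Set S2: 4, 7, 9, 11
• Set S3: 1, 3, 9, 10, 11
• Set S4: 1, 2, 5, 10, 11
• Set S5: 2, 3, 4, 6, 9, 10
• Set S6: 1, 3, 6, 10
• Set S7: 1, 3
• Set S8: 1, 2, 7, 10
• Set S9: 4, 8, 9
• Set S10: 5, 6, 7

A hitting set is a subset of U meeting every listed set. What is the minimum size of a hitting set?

H = {1, 7, 9} meets every set (each contains at least one member of H), and |H| = 3.
The sets S7, S9, S10 are pairwise disjoint, so any hitting set needs a separate point for each — at least 3. Hence 3 is optimal.

3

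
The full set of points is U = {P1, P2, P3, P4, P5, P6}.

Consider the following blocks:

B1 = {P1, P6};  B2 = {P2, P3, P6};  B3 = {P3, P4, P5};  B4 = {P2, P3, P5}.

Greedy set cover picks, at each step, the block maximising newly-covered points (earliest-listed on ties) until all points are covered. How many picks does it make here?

Greedy: pick B2 (covers 3 new) → pick B3 (covers 2 new) → pick B1 (covers 1 new). Total picks: 3.

3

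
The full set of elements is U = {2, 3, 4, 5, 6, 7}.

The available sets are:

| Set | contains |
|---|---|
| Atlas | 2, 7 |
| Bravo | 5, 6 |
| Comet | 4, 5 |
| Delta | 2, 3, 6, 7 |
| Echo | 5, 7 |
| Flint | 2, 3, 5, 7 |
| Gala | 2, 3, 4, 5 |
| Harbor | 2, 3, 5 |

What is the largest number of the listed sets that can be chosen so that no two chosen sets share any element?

2

Comet, Delta are pairwise disjoint (Comet={4,5}; Delta={2,3,6,7}).
Every remaining set overlaps one of these, and no 3 of the listed sets are pairwise disjoint, so 2 is the maximum.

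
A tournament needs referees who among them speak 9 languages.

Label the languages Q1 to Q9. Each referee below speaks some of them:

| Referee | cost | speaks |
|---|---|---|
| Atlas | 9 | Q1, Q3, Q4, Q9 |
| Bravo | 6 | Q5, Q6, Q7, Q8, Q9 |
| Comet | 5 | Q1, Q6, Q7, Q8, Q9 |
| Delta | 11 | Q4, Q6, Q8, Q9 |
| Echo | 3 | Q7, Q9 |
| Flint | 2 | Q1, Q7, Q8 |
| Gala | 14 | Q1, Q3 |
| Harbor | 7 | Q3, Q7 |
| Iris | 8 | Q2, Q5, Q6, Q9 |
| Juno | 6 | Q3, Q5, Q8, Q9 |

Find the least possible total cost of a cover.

19

Atlas, Flint, Iris together cover every language (Atlas ∪ Flint ∪ Iris = {Q1, Q2, Q3, Q4, Q5, Q6, Q7, Q8, Q9}); total cost 9 + 2 + 8 = 19.
The greedy pick Flint, Bravo, Atlas, Iris costs 25; no covering selection beats 19.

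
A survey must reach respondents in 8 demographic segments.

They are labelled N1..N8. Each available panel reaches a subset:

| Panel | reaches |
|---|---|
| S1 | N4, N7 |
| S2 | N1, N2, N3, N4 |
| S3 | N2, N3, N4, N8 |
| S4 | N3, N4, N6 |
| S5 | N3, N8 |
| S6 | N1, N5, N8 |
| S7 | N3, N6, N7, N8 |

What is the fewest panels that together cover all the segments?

3

S2 and S6 and S7 together: S2 ∪ S6 ∪ S7 = {N1, N2, N3, N4, N5, N6, N7, N8} — every segment is covered.
Only S6 contains N5, so S6 is forced; the remaining 5 segments need at least 2 more panels (each remaining panel adds at most 3) — so at least 3 panels are needed, and 3 is optimal.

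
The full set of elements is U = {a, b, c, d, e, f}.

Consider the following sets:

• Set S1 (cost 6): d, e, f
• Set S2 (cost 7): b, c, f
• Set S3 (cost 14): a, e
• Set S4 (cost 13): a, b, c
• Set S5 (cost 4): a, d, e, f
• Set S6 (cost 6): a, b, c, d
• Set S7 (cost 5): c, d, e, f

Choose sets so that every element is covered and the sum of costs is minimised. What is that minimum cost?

10

S5, S6 together cover every element (S5 ∪ S6 = {a, b, c, d, e, f}); total cost 4 + 6 = 10.
No covering selection has total cost below 10.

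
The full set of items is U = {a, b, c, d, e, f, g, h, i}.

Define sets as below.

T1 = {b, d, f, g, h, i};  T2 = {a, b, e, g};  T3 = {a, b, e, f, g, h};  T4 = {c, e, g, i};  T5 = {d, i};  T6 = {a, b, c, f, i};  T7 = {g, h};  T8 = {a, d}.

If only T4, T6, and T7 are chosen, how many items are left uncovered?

1

Union of T4, T6, T7 = {a, b, c, e, f, g, h, i}.
Not covered: d — 1 item.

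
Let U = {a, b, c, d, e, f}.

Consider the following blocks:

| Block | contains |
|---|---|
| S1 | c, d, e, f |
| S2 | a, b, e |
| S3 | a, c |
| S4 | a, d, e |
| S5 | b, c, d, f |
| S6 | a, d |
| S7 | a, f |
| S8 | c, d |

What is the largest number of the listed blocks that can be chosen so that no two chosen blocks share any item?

S7, S8 are pairwise disjoint (S7={a,f}; S8={c,d}).
Every remaining block overlaps one of these, and no 3 of the listed blocks are pairwise disjoint, so 2 is the maximum.

2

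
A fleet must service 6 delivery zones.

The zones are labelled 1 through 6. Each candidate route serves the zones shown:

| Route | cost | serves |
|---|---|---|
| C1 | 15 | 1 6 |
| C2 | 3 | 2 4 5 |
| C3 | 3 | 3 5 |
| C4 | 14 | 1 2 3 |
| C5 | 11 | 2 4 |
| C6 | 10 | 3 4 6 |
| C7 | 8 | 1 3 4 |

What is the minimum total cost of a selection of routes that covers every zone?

21

C2, C6, C7 together cover every zone (C2 ∪ C6 ∪ C7 = {1, 2, 3, 4, 5, 6}); total cost 3 + 10 + 8 = 21.
No covering selection has total cost below 21.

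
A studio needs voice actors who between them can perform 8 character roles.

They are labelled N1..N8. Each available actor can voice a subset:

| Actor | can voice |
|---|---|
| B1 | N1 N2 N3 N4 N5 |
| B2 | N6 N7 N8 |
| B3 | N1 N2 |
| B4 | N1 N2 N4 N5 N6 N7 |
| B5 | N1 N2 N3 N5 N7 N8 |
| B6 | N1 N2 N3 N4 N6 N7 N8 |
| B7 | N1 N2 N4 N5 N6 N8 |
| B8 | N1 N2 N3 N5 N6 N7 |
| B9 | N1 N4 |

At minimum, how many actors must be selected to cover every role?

2

B7 and B8 together: B7 ∪ B8 = {N1, N2, N3, N4, N5, N6, N7, N8} — every role is covered.
No single actor has all 8 roles (the largest, B6, has 7), so 2 is optimal.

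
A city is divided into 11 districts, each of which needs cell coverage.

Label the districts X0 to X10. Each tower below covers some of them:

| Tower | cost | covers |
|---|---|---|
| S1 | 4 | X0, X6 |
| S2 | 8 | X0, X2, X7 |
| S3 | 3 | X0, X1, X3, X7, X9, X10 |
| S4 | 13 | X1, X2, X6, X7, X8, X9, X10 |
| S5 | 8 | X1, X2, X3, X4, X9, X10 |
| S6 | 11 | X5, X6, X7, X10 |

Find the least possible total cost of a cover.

35

S3, S4, S5, S6 together cover every district (S3 ∪ S4 ∪ S5 ∪ S6 = {X0, X1, X2, X3, X4, X5, X6, X7, X8, X9, X10}); total cost 3 + 13 + 8 + 11 = 35.
The greedy pick S3, S1, S5, S6, S4 costs 39; no covering selection beats 35.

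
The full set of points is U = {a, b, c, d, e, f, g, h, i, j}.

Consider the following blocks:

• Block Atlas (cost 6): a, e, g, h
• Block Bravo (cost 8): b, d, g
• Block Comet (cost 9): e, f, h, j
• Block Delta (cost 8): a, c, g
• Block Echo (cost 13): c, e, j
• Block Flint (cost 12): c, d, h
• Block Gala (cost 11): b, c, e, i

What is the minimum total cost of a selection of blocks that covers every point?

34

Atlas, Bravo, Comet, Gala together cover every point (Atlas ∪ Bravo ∪ Comet ∪ Gala = {a, b, c, d, e, f, g, h, i, j}); total cost 6 + 8 + 9 + 11 = 34.
No covering selection has total cost below 34.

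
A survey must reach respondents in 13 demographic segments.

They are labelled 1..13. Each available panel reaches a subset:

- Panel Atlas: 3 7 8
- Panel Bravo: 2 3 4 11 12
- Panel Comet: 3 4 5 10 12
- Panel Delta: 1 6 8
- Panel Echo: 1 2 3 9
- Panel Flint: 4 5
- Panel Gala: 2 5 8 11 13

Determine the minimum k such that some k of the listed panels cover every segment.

Take {Atlas, Comet, Delta, Echo, Gala}. Their union is {1, 2, 3, 4, 5, 6, 7, 8, 9, 10, 11, 12, 13}, which is all 13 segments.
No 4 of the 7 panels cover everything (all 35 combinations miss at least one segment), so 5 is optimal.

5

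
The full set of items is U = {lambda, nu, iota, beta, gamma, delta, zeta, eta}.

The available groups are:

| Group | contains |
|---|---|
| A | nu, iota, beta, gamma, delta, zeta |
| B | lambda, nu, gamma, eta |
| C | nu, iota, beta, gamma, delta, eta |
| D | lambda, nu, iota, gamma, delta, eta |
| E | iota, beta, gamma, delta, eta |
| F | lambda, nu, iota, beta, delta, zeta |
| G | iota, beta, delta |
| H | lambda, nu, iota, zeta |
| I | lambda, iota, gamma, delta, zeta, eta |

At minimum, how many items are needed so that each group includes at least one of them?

T = {nu, iota} meets every group (each contains at least one member of T), and |T| = 2.
The groups B, G are pairwise disjoint, so any hitting set needs a separate item for each — at least 2. Hence 2 is optimal.

2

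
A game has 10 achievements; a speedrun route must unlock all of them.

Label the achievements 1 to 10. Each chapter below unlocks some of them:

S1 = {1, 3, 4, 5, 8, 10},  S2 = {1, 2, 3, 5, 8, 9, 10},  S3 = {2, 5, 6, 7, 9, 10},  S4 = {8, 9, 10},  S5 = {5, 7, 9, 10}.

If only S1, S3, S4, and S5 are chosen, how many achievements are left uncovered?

0

Union of S1, S3, S4, S5 = {1, 2, 3, 4, 5, 6, 7, 8, 9, 10} — that's every achievement, so 0 are uncovered.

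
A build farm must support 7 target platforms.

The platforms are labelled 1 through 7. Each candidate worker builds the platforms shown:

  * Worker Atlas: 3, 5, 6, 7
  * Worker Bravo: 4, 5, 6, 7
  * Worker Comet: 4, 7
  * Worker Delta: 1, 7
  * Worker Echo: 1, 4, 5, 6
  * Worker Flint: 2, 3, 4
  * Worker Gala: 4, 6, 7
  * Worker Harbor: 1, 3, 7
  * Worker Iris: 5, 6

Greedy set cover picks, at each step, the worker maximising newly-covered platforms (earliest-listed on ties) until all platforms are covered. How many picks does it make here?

3

Greedy: pick Atlas (covers 4 new) → pick Echo (covers 2 new) → pick Flint (covers 1 new). Total picks: 3.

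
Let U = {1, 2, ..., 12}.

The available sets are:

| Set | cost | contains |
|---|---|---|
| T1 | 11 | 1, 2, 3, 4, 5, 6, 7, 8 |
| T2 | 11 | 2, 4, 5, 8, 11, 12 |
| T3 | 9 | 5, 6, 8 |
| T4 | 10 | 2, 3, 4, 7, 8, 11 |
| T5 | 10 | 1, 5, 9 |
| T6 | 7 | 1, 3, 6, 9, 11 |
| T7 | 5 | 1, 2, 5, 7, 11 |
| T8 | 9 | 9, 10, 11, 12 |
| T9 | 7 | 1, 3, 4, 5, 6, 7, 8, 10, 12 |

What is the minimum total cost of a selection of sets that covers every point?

19

T6, T7, T9 together cover every point (T6 ∪ T7 ∪ T9 = {1, 2, 3, 4, 5, 6, 7, 8, 9, 10, 11, 12}); total cost 7 + 5 + 7 = 19.
No covering selection has total cost below 19.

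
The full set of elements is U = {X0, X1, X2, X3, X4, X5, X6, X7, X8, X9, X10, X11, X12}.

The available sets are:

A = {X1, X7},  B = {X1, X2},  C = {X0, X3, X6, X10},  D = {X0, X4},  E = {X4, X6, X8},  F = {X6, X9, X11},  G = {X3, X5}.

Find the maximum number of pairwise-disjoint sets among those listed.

4

B, D, F, G are pairwise disjoint (B={X1,X2}; D={X0,X4}; F={X6,X9,X11}; G={X3,X5}).
Every remaining set overlaps one of these, and no 5 of the listed sets are pairwise disjoint, so 4 is the maximum.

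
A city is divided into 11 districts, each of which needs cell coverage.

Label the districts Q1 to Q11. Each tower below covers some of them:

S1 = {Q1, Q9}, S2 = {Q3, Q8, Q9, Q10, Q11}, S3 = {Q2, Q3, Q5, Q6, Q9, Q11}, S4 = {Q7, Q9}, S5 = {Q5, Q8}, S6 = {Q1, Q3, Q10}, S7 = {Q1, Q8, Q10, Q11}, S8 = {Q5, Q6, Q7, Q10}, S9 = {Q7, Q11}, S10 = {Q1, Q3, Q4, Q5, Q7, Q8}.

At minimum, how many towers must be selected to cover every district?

S3 and S8 and S10 together: S3 ∪ S8 ∪ S10 = {Q1, Q2, Q3, Q4, Q5, Q6, Q7, Q8, Q9, Q10, Q11} — every district is covered.
Only S3 contains Q2, so S3 is forced; the remaining 5 districts need at least 2 more towers (each remaining tower adds at most 4) — so at least 3 towers are needed, and 3 is optimal.

3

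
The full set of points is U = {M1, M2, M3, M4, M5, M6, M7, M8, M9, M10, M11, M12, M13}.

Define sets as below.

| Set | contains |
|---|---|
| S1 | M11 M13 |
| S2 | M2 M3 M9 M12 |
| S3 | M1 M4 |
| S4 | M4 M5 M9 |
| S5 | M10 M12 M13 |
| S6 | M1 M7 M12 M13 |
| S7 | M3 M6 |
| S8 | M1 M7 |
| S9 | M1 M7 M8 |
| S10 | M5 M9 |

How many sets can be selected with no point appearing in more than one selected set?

S1, S4, S7, S9 are pairwise disjoint (S1={M11,M13}; S4={M4,M5,M9}; S7={M3,M6}; S9={M1,M7,M8}).
Every remaining set overlaps one of these, and no 5 of the listed sets are pairwise disjoint, so 4 is the maximum.

4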